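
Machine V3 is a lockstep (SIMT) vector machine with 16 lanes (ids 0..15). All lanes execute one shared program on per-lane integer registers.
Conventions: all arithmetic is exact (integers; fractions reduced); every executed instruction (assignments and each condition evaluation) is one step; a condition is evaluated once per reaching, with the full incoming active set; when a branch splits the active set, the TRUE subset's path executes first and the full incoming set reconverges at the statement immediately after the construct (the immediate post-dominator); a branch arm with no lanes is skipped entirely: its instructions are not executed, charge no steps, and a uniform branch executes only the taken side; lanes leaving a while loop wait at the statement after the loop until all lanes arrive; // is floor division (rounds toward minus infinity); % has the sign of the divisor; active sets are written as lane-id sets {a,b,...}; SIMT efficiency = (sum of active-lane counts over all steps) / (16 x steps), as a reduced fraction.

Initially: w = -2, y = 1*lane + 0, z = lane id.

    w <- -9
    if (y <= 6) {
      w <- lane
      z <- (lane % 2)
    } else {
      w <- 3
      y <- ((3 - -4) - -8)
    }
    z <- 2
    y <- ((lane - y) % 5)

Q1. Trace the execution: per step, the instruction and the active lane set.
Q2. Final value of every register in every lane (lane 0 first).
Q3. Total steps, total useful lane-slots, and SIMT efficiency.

step 0: w <- -9                      {0,1,2,3,4,5,6,7,8,9,10,11,12,13,14,15}
step 1: eval (y <= 6)                {0,1,2,3,4,5,6,7,8,9,10,11,12,13,14,15}
step 2: w <- lane                    {0,1,2,3,4,5,6}
step 3: z <- (lane % 2)              {0,1,2,3,4,5,6}
step 4: w <- 3                       {7,8,9,10,11,12,13,14,15}
step 5: y <- ((3 - -4) - -8)         {7,8,9,10,11,12,13,14,15}
step 6: z <- 2                       {0,1,2,3,4,5,6,7,8,9,10,11,12,13,14,15}
step 7: y <- ((lane - y) % 5)        {0,1,2,3,4,5,6,7,8,9,10,11,12,13,14,15}

Answer: 8 steps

w: 0,1,2,3,4,5,6,3,3,3,3,3,3,3,3,3
y: 0,0,0,0,0,0,0,2,3,4,0,1,2,3,4,0
z: 2,2,2,2,2,2,2,2,2,2,2,2,2,2,2,2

steps = 8; useful = 96; efficiency = 96/128 = 3/4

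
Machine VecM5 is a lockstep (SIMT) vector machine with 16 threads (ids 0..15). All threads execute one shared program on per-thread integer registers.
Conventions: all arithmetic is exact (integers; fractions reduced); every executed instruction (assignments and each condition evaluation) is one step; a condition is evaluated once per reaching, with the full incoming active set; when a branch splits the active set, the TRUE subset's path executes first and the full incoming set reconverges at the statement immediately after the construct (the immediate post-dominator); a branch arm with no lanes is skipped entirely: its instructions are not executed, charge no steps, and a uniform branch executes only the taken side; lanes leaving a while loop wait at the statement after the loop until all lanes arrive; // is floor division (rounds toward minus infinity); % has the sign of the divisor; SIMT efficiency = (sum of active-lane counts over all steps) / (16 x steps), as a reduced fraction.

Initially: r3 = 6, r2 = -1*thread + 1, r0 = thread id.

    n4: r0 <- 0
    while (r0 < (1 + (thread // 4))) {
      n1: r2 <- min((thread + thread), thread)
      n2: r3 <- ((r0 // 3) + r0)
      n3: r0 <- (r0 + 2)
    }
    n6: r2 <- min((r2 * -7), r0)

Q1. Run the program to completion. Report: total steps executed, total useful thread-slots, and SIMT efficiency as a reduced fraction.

Answer: 11 steps, 144 useful, 9/11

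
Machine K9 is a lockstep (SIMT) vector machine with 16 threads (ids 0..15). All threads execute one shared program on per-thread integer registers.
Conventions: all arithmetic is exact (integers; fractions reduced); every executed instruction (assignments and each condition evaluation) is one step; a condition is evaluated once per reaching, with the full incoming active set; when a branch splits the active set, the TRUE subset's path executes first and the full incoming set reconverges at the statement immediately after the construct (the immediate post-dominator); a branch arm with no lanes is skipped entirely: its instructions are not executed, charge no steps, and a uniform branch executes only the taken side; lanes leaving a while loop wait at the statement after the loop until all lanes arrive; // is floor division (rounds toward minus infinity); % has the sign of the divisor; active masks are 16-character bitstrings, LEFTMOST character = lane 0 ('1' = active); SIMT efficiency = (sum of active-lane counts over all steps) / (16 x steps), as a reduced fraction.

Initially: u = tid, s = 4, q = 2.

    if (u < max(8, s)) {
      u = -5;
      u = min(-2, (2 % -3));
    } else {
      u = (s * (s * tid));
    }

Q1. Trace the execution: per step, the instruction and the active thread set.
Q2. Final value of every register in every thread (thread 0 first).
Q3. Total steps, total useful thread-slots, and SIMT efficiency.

step 0: eval (u < max(8, s))         1111111111111111
step 1: u <- -5                      1111111100000000
step 2: u <- min(-2, (2 % -3))       1111111100000000
step 3: u <- (s * (s * tid))         0000000011111111

Answer: 4 steps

u: -2,-2,-2,-2,-2,-2,-2,-2,128,144,160,176,192,208,224,240
s: 4,4,4,4,4,4,4,4,4,4,4,4,4,4,4,4
q: 2,2,2,2,2,2,2,2,2,2,2,2,2,2,2,2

steps = 4; useful = 40; efficiency = 40/64 = 5/8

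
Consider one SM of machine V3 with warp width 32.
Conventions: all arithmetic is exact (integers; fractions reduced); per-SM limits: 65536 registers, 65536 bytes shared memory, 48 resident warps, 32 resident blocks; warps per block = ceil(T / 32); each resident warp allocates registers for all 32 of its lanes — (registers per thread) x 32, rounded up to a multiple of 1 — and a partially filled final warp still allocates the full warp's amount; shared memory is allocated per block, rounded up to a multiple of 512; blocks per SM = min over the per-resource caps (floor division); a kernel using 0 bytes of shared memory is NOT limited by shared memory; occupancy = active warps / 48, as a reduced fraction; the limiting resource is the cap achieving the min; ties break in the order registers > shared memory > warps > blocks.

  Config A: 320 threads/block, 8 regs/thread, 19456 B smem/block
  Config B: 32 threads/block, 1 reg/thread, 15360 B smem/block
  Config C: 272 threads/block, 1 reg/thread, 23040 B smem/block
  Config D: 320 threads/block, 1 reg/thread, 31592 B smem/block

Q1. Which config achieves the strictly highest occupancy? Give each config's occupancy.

occupancies: A 5/8, B 1/12, C 3/8, D 5/12

Answer: A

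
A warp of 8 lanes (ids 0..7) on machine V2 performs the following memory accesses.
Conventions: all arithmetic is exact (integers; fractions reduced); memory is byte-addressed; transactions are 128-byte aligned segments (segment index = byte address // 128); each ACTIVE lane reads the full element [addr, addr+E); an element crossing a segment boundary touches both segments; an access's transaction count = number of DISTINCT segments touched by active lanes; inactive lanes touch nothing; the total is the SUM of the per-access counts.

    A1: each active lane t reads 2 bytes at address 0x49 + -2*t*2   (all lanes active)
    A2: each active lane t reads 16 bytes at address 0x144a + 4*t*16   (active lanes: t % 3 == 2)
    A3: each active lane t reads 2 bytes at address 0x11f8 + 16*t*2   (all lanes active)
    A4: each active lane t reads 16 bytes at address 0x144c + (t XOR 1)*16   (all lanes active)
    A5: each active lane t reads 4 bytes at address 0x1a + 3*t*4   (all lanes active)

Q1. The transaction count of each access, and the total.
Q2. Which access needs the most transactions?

A1: 1 transaction
A2: 2 transactions
A3: 3 transactions
A4: 2 transactions
A5: 1 transaction

Answer: 1,2,3,2,1; total 9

Answer: A3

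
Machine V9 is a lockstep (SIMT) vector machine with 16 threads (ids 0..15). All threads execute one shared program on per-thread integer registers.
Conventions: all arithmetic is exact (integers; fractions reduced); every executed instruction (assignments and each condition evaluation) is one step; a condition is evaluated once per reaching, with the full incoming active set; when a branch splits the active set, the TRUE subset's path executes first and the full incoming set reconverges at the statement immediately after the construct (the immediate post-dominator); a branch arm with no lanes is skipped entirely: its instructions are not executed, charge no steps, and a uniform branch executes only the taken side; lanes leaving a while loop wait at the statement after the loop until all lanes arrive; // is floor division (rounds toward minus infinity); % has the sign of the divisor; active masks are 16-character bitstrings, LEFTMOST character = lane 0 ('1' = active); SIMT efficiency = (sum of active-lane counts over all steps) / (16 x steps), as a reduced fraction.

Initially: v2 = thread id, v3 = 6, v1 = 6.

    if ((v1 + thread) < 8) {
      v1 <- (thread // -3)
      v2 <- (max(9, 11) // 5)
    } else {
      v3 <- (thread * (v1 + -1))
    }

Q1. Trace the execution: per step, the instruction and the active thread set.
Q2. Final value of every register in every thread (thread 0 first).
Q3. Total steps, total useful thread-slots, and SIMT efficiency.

step 0: eval ((v1 + thread) < 8)     1111111111111111
step 1: v1 <- (thread // -3)         1100000000000000
step 2: v2 <- (max(9, 11) // 5)      1100000000000000
step 3: v3 <- (thread * (v1 + -1))   0011111111111111

Answer: 4 steps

v2: 2,2,2,3,4,5,6,7,8,9,10,11,12,13,14,15
v3: 6,6,10,15,20,25,30,35,40,45,50,55,60,65,70,75
v1: 0,-1,6,6,6,6,6,6,6,6,6,6,6,6,6,6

steps = 4; useful = 34; efficiency = 34/64 = 17/32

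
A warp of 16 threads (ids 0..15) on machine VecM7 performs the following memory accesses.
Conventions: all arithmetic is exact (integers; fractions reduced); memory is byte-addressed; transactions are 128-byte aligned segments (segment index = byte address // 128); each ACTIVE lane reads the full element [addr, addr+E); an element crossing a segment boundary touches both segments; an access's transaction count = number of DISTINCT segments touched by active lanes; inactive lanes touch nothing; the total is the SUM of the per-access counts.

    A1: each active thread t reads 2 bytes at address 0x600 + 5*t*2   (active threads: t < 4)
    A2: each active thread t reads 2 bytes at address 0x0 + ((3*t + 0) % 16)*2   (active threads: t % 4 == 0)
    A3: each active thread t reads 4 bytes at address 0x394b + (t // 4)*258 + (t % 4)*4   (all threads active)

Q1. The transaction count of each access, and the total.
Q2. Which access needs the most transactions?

A1: 1 transaction
A2: 1 transaction
A3: 4 transactions

Answer: 1,1,4; total 6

Answer: A3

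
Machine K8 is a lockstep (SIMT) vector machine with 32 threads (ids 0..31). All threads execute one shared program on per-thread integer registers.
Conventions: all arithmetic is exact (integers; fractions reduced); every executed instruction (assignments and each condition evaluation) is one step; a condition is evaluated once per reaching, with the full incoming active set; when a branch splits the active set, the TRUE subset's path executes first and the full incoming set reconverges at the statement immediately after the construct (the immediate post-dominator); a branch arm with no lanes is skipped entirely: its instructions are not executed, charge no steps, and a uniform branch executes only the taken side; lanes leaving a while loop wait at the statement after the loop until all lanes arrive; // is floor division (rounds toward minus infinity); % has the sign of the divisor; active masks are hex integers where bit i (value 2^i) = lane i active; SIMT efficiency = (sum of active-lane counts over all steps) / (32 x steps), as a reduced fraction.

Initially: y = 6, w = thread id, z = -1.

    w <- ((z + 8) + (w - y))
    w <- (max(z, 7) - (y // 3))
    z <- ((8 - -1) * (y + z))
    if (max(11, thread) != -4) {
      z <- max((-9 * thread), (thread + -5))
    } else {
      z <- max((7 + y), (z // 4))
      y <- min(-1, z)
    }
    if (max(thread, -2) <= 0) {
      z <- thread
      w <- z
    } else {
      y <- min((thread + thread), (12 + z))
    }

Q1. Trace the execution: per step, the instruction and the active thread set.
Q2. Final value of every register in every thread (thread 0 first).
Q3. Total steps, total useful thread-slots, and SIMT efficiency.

step 0: w <- ((z + 8) + (w - y))     0xffffffff
step 1: w <- (max(z, 7) - (y // 3))  0xffffffff
step 2: z <- ((8 - -1) * (y + z))    0xffffffff
step 3: eval (max(11, thread) != -4) 0xffffffff
step 4: z <- max((-9 * thread), (thread + -5)) 0xffffffff
step 5: eval (max(thread, -2) <= 0)  0xffffffff
step 6: z <- thread                  0x00000001
step 7: w <- z                       0x00000001
step 8: y <- min((thread + thread), (12 + z)) 0xfffffffe

Answer: 9 steps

y: 6,2,4,6,8,10,12,14,15,16,17,18,19,20,21,22,23,24,25,26,27,28,29,30,31,32,33,34,35,36,37,38
w: 0,5,5,5,5,5,5,5,5,5,5,5,5,5,5,5,5,5,5,5,5,5,5,5,5,5,5,5,5,5,5,5
z: 0,-4,-3,-2,-1,0,1,2,3,4,5,6,7,8,9,10,11,12,13,14,15,16,17,18,19,20,21,22,23,24,25,26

steps = 9; useful = 225; efficiency = 225/288 = 25/32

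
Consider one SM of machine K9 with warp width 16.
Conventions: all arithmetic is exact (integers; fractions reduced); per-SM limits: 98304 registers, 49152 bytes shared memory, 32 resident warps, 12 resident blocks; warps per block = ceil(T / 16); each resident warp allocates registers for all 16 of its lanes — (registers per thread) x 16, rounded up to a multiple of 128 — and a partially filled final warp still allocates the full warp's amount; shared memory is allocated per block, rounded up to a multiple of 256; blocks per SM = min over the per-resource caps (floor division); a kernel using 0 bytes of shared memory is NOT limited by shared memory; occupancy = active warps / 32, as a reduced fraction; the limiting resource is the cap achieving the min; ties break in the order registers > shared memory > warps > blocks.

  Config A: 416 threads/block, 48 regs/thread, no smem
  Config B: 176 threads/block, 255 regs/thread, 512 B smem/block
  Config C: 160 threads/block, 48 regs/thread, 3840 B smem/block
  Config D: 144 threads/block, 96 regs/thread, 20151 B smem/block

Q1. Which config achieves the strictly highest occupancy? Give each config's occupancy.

occupancies: A 13/16, B 11/16, C 15/16, D 9/16

Answer: C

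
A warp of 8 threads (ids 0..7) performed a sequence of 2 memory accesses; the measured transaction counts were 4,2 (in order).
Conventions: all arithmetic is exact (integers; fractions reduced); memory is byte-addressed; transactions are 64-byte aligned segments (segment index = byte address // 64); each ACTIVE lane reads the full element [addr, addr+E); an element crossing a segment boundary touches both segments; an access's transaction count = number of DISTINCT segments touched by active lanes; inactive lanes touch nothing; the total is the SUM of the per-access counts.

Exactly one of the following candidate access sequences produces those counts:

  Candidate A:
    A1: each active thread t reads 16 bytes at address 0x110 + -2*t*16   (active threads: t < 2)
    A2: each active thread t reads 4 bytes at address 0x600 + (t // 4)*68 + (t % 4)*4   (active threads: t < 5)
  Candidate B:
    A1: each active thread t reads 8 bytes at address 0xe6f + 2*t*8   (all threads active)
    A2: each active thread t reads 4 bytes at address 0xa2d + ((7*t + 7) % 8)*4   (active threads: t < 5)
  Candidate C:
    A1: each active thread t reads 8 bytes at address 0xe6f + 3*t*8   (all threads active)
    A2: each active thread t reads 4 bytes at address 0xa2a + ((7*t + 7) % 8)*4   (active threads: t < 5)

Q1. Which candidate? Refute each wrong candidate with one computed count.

A: A1 gives 2 transactions, not 4
B: A1 gives 3 transactions, not 4
C: all counts match (4,2)

Answer: C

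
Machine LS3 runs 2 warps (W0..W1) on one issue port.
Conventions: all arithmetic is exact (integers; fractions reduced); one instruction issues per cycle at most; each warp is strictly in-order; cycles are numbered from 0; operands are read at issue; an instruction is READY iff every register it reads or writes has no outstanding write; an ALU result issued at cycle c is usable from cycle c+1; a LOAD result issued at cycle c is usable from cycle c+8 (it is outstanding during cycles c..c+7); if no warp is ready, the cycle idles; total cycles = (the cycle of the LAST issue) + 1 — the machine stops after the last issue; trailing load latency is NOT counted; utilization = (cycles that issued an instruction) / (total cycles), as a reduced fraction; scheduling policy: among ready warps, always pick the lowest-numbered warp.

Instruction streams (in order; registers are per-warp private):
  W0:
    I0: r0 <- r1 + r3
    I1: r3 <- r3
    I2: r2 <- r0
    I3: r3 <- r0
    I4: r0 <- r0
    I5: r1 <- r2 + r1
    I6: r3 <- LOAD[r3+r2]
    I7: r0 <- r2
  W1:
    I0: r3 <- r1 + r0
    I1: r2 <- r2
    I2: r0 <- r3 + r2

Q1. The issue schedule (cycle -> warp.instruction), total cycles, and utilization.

cycle 0: W0.I0
cycle 1: W0.I1
cycle 2: W0.I2
cycle 3: W0.I3
cycle 4: W0.I4
cycle 5: W0.I5
cycle 6: W0.I6
cycle 7: W0.I7
cycle 8: W1.I0
cycle 9: W1.I1
cycle 10: W1.I2

Answer: 11 cycles, utilization 1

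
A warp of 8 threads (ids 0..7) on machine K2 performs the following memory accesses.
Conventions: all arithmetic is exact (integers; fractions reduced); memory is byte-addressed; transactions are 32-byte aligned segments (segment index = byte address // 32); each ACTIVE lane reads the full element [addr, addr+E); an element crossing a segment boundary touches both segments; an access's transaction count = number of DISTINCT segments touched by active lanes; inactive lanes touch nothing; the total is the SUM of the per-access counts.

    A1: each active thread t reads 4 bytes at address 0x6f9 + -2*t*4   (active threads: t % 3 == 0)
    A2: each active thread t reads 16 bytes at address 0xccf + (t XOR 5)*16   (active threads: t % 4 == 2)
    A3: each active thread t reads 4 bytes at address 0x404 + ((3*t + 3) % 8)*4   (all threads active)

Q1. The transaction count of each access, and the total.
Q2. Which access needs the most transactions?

A1: 2 transactions
A2: 4 transactions
A3: 2 transactions

Answer: 2,4,2; total 8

Answer: A2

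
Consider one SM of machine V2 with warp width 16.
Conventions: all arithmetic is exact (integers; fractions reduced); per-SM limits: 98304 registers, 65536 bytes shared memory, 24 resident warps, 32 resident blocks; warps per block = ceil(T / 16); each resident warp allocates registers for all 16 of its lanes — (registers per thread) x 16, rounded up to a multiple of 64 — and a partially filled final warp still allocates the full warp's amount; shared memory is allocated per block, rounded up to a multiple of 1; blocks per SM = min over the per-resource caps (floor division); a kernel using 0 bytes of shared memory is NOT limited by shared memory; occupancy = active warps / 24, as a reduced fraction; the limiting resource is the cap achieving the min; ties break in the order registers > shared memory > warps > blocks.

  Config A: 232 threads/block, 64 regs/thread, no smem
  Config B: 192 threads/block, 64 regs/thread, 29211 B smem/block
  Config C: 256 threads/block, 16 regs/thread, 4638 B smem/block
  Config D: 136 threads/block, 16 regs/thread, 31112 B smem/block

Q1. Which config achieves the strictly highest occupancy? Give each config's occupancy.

occupancies: A 5/8, B 1, C 2/3, D 3/4

Answer: B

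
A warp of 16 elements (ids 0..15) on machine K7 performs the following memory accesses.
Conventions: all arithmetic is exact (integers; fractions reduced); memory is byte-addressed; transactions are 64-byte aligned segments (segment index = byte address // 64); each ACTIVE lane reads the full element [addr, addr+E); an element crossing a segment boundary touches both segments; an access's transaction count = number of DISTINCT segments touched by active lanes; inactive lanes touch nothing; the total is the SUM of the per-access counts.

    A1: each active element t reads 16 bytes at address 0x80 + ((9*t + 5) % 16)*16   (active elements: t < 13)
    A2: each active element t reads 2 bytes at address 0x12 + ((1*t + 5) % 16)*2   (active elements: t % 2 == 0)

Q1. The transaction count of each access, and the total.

A1: 4 transactions
A2: 1 transaction

Answer: 4,1; total 5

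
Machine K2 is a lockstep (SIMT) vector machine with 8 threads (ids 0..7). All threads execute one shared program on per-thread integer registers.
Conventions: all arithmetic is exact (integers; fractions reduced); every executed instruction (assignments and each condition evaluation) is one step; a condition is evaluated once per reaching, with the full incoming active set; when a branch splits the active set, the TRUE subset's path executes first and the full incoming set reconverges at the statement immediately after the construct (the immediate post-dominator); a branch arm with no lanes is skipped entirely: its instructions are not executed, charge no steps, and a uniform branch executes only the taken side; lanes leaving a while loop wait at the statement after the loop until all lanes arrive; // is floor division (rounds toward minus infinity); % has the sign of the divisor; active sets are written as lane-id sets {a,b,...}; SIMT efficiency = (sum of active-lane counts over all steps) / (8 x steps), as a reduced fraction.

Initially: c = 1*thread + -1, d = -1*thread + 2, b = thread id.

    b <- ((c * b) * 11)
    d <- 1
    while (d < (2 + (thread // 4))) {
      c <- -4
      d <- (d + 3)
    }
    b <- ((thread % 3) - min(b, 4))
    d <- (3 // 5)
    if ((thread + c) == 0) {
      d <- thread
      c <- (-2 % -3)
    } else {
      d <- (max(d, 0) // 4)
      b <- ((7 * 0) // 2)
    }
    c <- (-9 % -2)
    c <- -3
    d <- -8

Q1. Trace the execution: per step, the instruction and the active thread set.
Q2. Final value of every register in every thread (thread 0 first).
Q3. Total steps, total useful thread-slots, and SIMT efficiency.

step 0: b <- ((c * b) * 11)          {0,1,2,3,4,5,6,7}
step 1: d <- 1                       {0,1,2,3,4,5,6,7}
step 2: eval (d < (2 + (thread // 4))) {0,1,2,3,4,5,6,7}
step 3: c <- -4                      {0,1,2,3,4,5,6,7}
step 4: d <- (d + 3)                 {0,1,2,3,4,5,6,7}
step 5: eval (d < (2 + (thread // 4))) {0,1,2,3,4,5,6,7}
step 6: b <- ((thread % 3) - min(b, 4)) {0,1,2,3,4,5,6,7}
step 7: d <- (3 // 5)                {0,1,2,3,4,5,6,7}
step 8: eval ((thread + c) == 0)     {0,1,2,3,4,5,6,7}
step 9: d <- thread                  {4}
step 10: c <- (-2 % -3)               {4}
step 11: d <- (max(d, 0) // 4)        {0,1,2,3,5,6,7}
step 12: b <- ((7 * 0) // 2)          {0,1,2,3,5,6,7}
step 13: c <- (-9 % -2)               {0,1,2,3,4,5,6,7}
step 14: c <- -3                      {0,1,2,3,4,5,6,7}
step 15: d <- -8                      {0,1,2,3,4,5,6,7}

Answer: 16 steps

c: -3,-3,-3,-3,-3,-3,-3,-3
d: -8,-8,-8,-8,-8,-8,-8,-8
b: 0,0,0,0,-3,0,0,0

steps = 16; useful = 112; efficiency = 112/128 = 7/8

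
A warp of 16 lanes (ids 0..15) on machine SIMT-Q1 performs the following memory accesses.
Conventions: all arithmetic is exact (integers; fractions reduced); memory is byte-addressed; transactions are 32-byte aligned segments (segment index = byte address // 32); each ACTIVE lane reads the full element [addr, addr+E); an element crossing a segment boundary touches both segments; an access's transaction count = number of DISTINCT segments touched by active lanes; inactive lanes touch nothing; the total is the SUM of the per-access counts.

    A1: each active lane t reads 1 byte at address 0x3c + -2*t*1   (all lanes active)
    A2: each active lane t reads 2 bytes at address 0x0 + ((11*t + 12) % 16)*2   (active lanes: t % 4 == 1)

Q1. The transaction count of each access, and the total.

A1: 2 transactions
A2: 1 transaction

Answer: 2,1; total 3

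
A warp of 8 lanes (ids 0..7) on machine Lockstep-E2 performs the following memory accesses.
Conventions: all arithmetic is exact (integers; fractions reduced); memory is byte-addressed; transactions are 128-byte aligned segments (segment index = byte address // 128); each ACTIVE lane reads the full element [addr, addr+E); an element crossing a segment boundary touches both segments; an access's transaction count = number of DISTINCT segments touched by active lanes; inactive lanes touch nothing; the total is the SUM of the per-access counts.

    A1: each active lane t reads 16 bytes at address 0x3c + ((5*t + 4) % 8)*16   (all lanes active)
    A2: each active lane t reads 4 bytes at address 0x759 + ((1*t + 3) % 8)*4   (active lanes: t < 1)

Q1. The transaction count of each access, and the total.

A1: 2 transactions
A2: 1 transaction

Answer: 2,1; total 3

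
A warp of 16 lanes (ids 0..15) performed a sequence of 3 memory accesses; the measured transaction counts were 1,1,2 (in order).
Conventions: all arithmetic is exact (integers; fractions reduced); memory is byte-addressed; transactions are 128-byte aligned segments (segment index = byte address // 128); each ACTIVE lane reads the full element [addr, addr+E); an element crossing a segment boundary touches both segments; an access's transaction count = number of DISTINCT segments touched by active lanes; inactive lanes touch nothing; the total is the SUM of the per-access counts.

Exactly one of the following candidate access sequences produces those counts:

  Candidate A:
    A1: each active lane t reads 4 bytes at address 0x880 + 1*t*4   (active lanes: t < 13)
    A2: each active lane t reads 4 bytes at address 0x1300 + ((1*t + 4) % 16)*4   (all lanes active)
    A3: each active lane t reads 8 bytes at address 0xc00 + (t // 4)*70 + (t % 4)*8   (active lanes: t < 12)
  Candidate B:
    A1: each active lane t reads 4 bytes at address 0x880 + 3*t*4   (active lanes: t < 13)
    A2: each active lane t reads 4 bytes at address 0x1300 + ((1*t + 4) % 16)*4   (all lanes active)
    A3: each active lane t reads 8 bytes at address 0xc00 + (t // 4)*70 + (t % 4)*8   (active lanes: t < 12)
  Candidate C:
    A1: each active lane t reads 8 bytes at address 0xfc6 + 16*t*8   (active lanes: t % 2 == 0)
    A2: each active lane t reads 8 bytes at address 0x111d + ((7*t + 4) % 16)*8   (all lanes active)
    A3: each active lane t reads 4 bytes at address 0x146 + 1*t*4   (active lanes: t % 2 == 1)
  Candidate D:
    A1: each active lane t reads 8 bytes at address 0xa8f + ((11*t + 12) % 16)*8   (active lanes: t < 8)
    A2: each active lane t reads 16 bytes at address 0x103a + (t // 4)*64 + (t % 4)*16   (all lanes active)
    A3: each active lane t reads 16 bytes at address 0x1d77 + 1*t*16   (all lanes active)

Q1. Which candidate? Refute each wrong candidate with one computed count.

B: A1 gives 2 transactions, not 1
C: A1 gives 8 transactions, not 1
D: A1 gives 2 transactions, not 1
A: all counts match (1,1,2)

Answer: A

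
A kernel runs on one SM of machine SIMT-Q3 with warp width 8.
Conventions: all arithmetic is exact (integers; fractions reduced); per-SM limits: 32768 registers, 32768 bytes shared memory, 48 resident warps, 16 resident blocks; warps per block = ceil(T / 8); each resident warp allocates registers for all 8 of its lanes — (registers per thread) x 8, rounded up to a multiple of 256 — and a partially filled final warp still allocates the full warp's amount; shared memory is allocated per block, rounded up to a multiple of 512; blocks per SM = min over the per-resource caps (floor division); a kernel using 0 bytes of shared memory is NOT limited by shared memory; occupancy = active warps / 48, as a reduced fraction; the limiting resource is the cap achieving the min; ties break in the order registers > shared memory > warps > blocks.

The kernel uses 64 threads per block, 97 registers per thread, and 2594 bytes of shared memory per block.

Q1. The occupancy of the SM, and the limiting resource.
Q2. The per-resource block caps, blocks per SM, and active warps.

Answer: occupancy 2/3, limited by registers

registers: 4 blocks
shared memory: 10 blocks
warps: 6 blocks
blocks: 16 blocks

Answer: 4 blocks, 32 active warps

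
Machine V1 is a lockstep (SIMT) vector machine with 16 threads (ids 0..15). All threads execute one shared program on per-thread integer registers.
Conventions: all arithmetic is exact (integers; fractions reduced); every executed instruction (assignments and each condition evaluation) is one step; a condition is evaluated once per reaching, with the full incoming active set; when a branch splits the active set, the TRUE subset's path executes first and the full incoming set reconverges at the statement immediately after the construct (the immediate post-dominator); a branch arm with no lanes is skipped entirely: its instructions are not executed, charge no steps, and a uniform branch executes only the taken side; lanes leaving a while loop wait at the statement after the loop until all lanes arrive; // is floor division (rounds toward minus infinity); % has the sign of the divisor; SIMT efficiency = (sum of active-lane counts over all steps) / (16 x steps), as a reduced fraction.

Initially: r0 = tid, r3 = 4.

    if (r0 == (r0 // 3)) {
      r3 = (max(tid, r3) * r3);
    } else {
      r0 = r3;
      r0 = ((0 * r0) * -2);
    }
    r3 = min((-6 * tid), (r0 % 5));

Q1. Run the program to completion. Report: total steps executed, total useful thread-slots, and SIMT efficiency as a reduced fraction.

Answer: 5 steps, 63 useful, 63/80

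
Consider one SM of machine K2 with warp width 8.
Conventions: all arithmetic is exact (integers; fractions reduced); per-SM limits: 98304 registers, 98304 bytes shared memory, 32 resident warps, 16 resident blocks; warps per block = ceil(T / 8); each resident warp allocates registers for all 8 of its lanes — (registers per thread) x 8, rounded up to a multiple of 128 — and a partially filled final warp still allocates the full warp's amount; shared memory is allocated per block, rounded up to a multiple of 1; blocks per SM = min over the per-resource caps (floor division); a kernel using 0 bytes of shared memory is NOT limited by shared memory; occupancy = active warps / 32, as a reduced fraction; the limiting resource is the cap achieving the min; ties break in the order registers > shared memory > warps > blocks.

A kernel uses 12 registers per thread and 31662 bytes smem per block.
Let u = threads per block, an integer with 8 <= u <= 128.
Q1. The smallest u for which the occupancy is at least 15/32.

Answer: u = 33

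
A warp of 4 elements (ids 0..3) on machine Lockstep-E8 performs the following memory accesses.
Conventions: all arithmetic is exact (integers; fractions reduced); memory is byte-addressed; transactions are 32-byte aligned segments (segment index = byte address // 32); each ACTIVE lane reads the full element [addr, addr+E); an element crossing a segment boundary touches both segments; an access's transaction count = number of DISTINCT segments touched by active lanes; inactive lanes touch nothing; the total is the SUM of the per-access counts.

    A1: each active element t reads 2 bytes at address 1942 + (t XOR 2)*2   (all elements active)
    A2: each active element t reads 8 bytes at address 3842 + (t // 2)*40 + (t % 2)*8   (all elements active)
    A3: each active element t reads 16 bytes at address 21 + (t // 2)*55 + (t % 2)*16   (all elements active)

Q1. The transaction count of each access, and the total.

A1: 1 transaction
A2: 2 transactions
A3: 4 transactions

Answer: 1,2,4; total 7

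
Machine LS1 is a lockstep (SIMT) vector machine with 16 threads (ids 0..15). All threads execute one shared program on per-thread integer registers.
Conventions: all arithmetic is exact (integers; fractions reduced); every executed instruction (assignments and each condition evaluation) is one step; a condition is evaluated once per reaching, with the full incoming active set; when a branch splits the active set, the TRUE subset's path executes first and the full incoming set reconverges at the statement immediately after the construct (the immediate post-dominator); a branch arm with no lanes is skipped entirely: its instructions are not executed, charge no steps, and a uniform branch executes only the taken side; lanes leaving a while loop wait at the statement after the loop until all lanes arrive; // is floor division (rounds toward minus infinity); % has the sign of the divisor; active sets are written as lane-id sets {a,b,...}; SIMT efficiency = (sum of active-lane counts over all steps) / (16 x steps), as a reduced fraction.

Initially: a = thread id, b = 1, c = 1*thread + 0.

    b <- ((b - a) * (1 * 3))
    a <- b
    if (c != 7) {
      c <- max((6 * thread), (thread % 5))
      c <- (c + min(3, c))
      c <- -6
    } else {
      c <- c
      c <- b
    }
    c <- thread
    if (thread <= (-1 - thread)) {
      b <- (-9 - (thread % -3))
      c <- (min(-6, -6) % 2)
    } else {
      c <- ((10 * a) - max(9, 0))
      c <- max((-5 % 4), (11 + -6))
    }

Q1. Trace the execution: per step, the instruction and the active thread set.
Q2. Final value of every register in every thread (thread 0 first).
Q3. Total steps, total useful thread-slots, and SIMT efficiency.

step 0: b <- ((b - a) * (1 * 3))     {0,1,2,3,4,5,6,7,8,9,10,11,12,13,14,15}
step 1: a <- b                       {0,1,2,3,4,5,6,7,8,9,10,11,12,13,14,15}
step 2: eval (c != 7)                {0,1,2,3,4,5,6,7,8,9,10,11,12,13,14,15}
step 3: c <- max((6 * thread), (thread % 5)) {0,1,2,3,4,5,6,8,9,10,11,12,13,14,15}
step 4: c <- (c + min(3, c))         {0,1,2,3,4,5,6,8,9,10,11,12,13,14,15}
step 5: c <- -6                      {0,1,2,3,4,5,6,8,9,10,11,12,13,14,15}
step 6: c <- c                       {7}
step 7: c <- b                       {7}
step 8: c <- thread                  {0,1,2,3,4,5,6,7,8,9,10,11,12,13,14,15}
step 9: eval (thread <= (-1 - thread)) {0,1,2,3,4,5,6,7,8,9,10,11,12,13,14,15}
step 10: c <- ((10 * a) - max(9, 0))  {0,1,2,3,4,5,6,7,8,9,10,11,12,13,14,15}
step 11: c <- max((-5 % 4), (11 + -6)) {0,1,2,3,4,5,6,7,8,9,10,11,12,13,14,15}

Answer: 12 steps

a: 3,0,-3,-6,-9,-12,-15,-18,-21,-24,-27,-30,-33,-36,-39,-42
b: 3,0,-3,-6,-9,-12,-15,-18,-21,-24,-27,-30,-33,-36,-39,-42
c: 5,5,5,5,5,5,5,5,5,5,5,5,5,5,5,5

steps = 12; useful = 159; efficiency = 159/192 = 53/64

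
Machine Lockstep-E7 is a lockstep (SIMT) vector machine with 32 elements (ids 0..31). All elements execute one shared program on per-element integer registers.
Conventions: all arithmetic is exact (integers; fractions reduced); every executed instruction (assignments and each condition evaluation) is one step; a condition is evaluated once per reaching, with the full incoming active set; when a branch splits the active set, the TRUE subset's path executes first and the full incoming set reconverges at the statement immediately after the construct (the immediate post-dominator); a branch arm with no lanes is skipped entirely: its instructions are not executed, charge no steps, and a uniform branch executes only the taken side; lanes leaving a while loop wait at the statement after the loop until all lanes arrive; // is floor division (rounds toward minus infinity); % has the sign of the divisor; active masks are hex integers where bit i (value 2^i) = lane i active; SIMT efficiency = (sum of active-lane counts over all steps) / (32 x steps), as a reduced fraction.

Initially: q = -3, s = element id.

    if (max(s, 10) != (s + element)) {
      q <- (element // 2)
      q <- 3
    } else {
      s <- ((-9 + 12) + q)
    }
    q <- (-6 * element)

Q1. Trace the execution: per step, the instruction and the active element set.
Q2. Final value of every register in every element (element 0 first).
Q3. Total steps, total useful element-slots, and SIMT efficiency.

step 0: eval (max(s, 10) != (s + element)) 0xffffffff
step 1: q <- (element // 2)          0xffffffdf
step 2: q <- 3                       0xffffffdf
step 3: s <- ((-9 + 12) + q)         0x00000020
step 4: q <- (-6 * element)          0xffffffff

Answer: 5 steps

q: 0,-6,-12,-18,-24,-30,-36,-42,-48,-54,-60,-66,-72,-78,-84,-90,-96,-102,-108,-114,-120,-126,-132,-138,-144,-150,-156,-162,-168,-174,-180,-186
s: 0,1,2,3,4,0,6,7,8,9,10,11,12,13,14,15,16,17,18,19,20,21,22,23,24,25,26,27,28,29,30,31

steps = 5; useful = 127; efficiency = 127/160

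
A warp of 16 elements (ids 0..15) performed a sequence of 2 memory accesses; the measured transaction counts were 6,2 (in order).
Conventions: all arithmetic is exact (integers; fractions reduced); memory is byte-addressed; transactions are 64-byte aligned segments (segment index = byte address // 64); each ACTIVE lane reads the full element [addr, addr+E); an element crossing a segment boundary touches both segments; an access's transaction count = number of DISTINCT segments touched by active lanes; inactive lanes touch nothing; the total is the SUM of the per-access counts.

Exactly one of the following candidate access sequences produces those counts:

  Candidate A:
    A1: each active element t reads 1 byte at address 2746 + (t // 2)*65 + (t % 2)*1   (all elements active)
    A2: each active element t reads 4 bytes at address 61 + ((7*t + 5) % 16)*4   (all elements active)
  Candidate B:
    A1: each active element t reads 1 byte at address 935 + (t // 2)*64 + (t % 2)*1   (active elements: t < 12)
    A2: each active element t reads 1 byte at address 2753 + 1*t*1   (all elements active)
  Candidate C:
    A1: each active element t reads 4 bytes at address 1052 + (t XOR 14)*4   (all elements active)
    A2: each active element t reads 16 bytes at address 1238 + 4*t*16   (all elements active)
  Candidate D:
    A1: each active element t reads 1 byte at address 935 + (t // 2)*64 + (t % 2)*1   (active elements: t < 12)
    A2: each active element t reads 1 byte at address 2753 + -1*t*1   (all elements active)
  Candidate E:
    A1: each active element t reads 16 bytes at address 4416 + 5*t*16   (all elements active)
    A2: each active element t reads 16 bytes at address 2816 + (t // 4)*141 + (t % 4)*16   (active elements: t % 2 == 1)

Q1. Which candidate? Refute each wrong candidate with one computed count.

A: A1 gives 9 transactions, not 6
B: A2 gives 1 transaction, not 2
C: A1 gives 2 transactions, not 6
E: A1 gives 16 transactions, not 6
D: all counts match (6,2)

Answer: D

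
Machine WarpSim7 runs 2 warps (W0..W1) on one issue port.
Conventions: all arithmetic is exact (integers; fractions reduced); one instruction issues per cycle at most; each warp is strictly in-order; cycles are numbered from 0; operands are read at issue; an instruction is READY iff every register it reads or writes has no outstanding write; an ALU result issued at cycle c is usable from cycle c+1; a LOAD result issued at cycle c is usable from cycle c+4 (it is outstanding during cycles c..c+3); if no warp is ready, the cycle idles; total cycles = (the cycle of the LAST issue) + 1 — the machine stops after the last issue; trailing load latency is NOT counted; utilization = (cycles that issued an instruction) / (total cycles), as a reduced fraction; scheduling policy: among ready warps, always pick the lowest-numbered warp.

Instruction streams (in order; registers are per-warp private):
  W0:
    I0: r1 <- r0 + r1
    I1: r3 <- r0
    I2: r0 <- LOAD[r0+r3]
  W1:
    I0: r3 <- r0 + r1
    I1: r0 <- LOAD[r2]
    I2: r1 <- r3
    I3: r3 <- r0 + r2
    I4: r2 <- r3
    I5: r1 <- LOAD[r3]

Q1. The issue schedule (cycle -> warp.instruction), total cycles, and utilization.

cycle 0: W0.I0
cycle 1: W0.I1
cycle 2: W0.I2
cycle 3: W1.I0
cycle 4: W1.I1
cycle 5: W1.I2
cycle 6: idle
cycle 7: idle
cycle 8: W1.I3
cycle 9: W1.I4
cycle 10: W1.I5

Answer: 11 cycles, utilization 9/11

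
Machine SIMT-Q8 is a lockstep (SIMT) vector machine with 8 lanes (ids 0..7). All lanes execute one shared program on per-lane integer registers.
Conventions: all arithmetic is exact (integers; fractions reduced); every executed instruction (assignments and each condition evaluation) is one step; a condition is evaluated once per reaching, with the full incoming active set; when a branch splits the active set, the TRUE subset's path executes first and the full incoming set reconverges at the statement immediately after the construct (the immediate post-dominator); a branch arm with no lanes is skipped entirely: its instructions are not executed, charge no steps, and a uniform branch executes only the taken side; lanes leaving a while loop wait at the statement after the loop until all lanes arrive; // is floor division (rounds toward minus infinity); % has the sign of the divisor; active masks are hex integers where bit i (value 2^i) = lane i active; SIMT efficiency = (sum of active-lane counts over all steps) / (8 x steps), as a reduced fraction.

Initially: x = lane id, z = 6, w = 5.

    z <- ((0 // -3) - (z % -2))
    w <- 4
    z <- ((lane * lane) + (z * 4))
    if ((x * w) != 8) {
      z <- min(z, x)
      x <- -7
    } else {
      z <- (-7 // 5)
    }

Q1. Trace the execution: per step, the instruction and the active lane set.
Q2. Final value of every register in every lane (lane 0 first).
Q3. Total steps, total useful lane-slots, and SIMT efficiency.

step 0: z <- ((0 // -3) - (z % -2))  0xff
step 1: w <- 4                       0xff
step 2: z <- ((lane * lane) + (z * 4)) 0xff
step 3: eval ((x * w) != 8)          0xff
step 4: z <- min(z, x)               0xfb
step 5: x <- -7                      0xfb
step 6: z <- (-7 // 5)               0x04

Answer: 7 steps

x: -7,-7,2,-7,-7,-7,-7,-7
z: 0,1,-2,3,4,5,6,7
w: 4,4,4,4,4,4,4,4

steps = 7; useful = 47; efficiency = 47/56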